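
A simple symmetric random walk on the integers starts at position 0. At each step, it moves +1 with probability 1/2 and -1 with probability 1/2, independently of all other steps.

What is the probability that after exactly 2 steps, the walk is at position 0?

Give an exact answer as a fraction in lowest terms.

To return to 0 after 2 steps: need exactly 1 step of +1 and 1 of -1.
Favorable paths: C(2,1) = 2
Total paths: 2^2 = 4
P = 2/4 = 1/2

Answer: 1/2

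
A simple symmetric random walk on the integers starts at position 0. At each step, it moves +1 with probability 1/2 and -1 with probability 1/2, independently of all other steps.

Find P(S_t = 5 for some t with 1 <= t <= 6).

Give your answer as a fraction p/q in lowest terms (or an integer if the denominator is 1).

Count via complement. Let g(t,s) = #length-t paths at position s with S_1..S_t all ≠ 5.
g(t,s) = g(t-1,s-1) + g(t-1,s+1) for s ≠ 5; g(t,5) = 0.
t=0: g(0,0)=1
t=1: g(1,-1)=1 g(1,1)=1
t=2: g(2,-2)=1 g(2,0)=2 g(2,2)=1
t=3: g(3,-3)=1 g(3,-1)=3 g(3,1)=3 g(3,3)=1
t=4: g(4,-4)=1 g(4,-2)=4 g(4,0)=6 g(4,2)=4 g(4,4)=1
t=5: g(5,-5)=1 g(5,-3)=5 g(5,-1)=10 g(5,1)=10 g(5,3)=5
t=6: g(6,-6)=1 g(6,-4)=6 g(6,-2)=15 g(6,0)=20 g(6,2)=15 g(6,4)=5
Paths never hitting 5: Σ_s g(6,s) = 62
Paths hitting 5: 2^6 - 62 = 2
P = 2/64 = 1/32

Answer: 1/32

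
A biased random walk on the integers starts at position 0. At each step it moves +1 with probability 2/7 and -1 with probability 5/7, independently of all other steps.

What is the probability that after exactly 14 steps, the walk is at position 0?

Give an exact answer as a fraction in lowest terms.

To be at 0 after 14 steps: need exactly 7 steps of +1 and 7 of -1.
Number of such sequences: C(14,7) = 3432
Each has probability (2/7)^7 · (5/7)^7 = 10000000/678223072849
P = 3432 · 10000000/678223072849 = 34320000000/678223072849

Answer: 34320000000/678223072849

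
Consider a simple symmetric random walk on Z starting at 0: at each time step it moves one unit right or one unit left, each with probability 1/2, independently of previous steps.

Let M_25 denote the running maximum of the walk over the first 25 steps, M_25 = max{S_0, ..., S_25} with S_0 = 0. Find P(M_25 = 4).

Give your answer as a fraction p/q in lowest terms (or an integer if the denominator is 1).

Let M_25 = max(S_0,...,S_25). Use the reflection principle: for j ≥ 1, #{paths with M_25 ≥ j} = #{S_25 ≥ j} + #{S_25 ≥ j+1}.
By reflection, #{M_25 ≥ 4} = #{S_25 ≥ 4} + #{S_25 ≥ 5} = 7119516 + 7119516 = 14239032.
#{M_25 ≥ 5} = #{S_25 ≥ 5} + #{S_25 ≥ 6} = 7119516 + 3850756 = 10970272.
#{M_25 = 4} = 14239032 - 10970272 = 3268760.
P(M_25 = 4) = 3268760/33554432 = 408595/4194304

Answer: 408595/4194304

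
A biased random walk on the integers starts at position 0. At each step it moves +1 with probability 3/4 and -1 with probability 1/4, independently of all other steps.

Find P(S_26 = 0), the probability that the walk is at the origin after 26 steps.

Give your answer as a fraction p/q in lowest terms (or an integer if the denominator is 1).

To be at 0 after 26 steps: need exactly 13 steps of +1 and 13 of -1.
Number of such sequences: C(26,13) = 10400600
Each has probability (3/4)^13 · (1/4)^13 = 1594323/4503599627370496
P = 10400600 · 1594323/4503599627370496 = 2072739474225/562949953421312

Answer: 2072739474225/562949953421312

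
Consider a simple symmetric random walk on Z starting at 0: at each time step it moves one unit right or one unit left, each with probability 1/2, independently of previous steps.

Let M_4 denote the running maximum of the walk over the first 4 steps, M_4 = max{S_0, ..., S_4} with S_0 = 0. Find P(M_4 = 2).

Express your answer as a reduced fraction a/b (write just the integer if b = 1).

Answer: 1/4

Derivation:
Let M_4 = max(S_0,...,S_4). Use the reflection principle: for j ≥ 1, #{paths with M_4 ≥ j} = #{S_4 ≥ j} + #{S_4 ≥ j+1}.
By reflection, #{M_4 ≥ 2} = #{S_4 ≥ 2} + #{S_4 ≥ 3} = 5 + 1 = 6.
#{M_4 ≥ 3} = #{S_4 ≥ 3} + #{S_4 ≥ 4} = 1 + 1 = 2.
#{M_4 = 2} = 6 - 2 = 4.
P(M_4 = 2) = 4/16 = 1/4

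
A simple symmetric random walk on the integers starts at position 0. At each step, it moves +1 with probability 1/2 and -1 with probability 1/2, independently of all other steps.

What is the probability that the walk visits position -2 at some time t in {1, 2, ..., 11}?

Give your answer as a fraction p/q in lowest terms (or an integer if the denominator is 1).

Count via complement. Let g(t,s) = #length-t paths at position s with S_1..S_t all ≠ -2.
g(t,s) = g(t-1,s-1) + g(t-1,s+1) for s ≠ -2; g(t,-2) = 0.
t=0: g(0,0)=1
t=1: g(1,-1)=1 g(1,1)=1
t=2: g(2,0)=2 g(2,2)=1
t=3: g(3,-1)=2 g(3,1)=3 g(3,3)=1
t=4: g(4,0)=5 g(4,2)=4 g(4,4)=1
t=5: g(5,-1)=5 g(5,1)=9 g(5,3)=5 g(5,5)=1
t=6: g(6,0)=14 g(6,2)=14 g(6,4)=6 g(6,6)=1
t=7: g(7,-1)=14 g(7,1)=28 g(7,3)=20 g(7,5)=7 g(7,7)=1
t=8: g(8,0)=42 g(8,2)=48 g(8,4)=27 g(8,6)=8 g(8,8)=1
t=9: g(9,-1)=42 g(9,1)=90 g(9,3)=75 g(9,5)=35 g(9,7)=9 g(9,9)=1
t=10: g(10,0)=132 g(10,2)=165 g(10,4)=110 g(10,6)=44 g(10,8)=10 g(10,10)=1
t=11: g(11,-1)=132 g(11,1)=297 g(11,3)=275 g(11,5)=154 g(11,7)=54 g(11,9)=11 g(11,11)=1
Paths never hitting -2: Σ_s g(11,s) = 924
Paths hitting -2: 2^11 - 924 = 1124
P = 1124/2048 = 281/512

Answer: 281/512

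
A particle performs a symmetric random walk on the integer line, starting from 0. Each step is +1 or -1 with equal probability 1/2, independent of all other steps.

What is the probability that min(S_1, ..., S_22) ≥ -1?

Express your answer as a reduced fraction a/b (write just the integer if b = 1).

Let f(t,s) = #length-t paths at position s with S_1..S_t all ≥ -1.
f(t,s) = f(t-1,s-1) + f(t-1,s+1) for s ≥ -1; f(t,s) = 0 for s < -1.
t=0: f(0,0)=1
t=1: f(1,-1)=1 f(1,1)=1
t=2: f(2,0)=2 f(2,2)=1
t=3: f(3,-1)=2 f(3,1)=3 f(3,3)=1
t=4: f(4,0)=5 f(4,2)=4 f(4,4)=1
t=5: f(5,-1)=5 f(5,1)=9 f(5,3)=5 f(5,5)=1
t=6: f(6,0)=14 f(6,2)=14 f(6,4)=6 f(6,6)=1
t=7: f(7,-1)=14 f(7,1)=28 f(7,3)=20 f(7,5)=7 f(7,7)=1
t=8: f(8,0)=42 f(8,2)=48 f(8,4)=27 f(8,6)=8 f(8,8)=1
t=9: f(9,-1)=42 f(9,1)=90 f(9,3)=75 f(9,5)=35 f(9,7)=9 f(9,9)=1
t=10: f(10,0)=132 f(10,2)=165 f(10,4)=110 f(10,6)=44 f(10,8)=10 f(10,10)=1
t=11: f(11,-1)=132 f(11,1)=297 f(11,3)=275 f(11,5)=154 f(11,7)=54 f(11,9)=11 f(11,11)=1
t=12: f(12,0)=429 f(12,2)=572 f(12,4)=429 f(12,6)=208 f(12,8)=65 f(12,10)=12 f(12,12)=1
t=13: f(13,-1)=429 f(13,1)=1001 f(13,3)=1001 f(13,5)=637 f(13,7)=273 f(13,9)=77 f(13,11)=13 f(13,13)=1
t=14: f(14,0)=1430 f(14,2)=2002 f(14,4)=1638 f(14,6)=910 f(14,8)=350 f(14,10)=90 f(14,12)=14 f(14,14)=1
t=15: f(15,-1)=1430 f(15,1)=3432 f(15,3)=3640 f(15,5)=2548 f(15,7)=1260 f(15,9)=440 f(15,11)=104 f(15,13)=15 f(15,15)=1
t=16: f(16,0)=4862 f(16,2)=7072 f(16,4)=6188 f(16,6)=3808 f(16,8)=1700 f(16,10)=544 f(16,12)=119 f(16,14)=16 f(16,16)=1
t=17: f(17,-1)=4862 f(17,1)=11934 f(17,3)=13260 f(17,5)=9996 f(17,7)=5508 f(17,9)=2244 f(17,11)=663 f(17,13)=135 f(17,15)=17 f(17,17)=1
t=18: f(18,0)=16796 f(18,2)=25194 f(18,4)=23256 f(18,6)=15504 f(18,8)=7752 f(18,10)=2907 f(18,12)=798 f(18,14)=152 f(18,16)=18 f(18,18)=1
t=19: f(19,-1)=16796 f(19,1)=41990 f(19,3)=48450 f(19,5)=38760 f(19,7)=23256 f(19,9)=10659 f(19,11)=3705 f(19,13)=950 f(19,15)=170 f(19,17)=19 f(19,19)=1
t=20: f(20,0)=58786 f(20,2)=90440 f(20,4)=87210 f(20,6)=62016 f(20,8)=33915 f(20,10)=14364 f(20,12)=4655 f(20,14)=1120 f(20,16)=189 f(20,18)=20 f(20,20)=1
t=21: f(21,-1)=58786 f(21,1)=149226 f(21,3)=177650 f(21,5)=149226 f(21,7)=95931 f(21,9)=48279 f(21,11)=19019 f(21,13)=5775 f(21,15)=1309 f(21,17)=209 f(21,19)=21 f(21,21)=1
t=22: f(22,0)=208012 f(22,2)=326876 f(22,4)=326876 f(22,6)=245157 f(22,8)=144210 f(22,10)=67298 f(22,12)=24794 f(22,14)=7084 f(22,16)=1518 f(22,18)=230 f(22,20)=22 f(22,22)=1
Σ_s f(22,s) = 1352078
P = 1352078/4194304 = 676039/2097152

Answer: 676039/2097152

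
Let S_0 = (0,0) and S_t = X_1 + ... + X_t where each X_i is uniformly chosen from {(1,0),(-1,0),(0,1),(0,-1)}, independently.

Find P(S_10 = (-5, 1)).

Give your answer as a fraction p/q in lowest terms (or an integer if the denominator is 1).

Let h be the number of horizontal steps (so 10-h are vertical). To end at (-5,1) need (h-5)/2 right-steps and ((10-h)+1)/2 up-steps.
Sum over h with 5 ≤ h ≤ 9, h ≡ 1 (mod 2), 10-h ≡ 1 (mod 2):
h=5: C(10,5)·C(5,0)·C(5,3) = 252·1·10 = 2520
h=7: C(10,7)·C(7,1)·C(3,2) = 120·7·3 = 2520
h=9: C(10,9)·C(9,2)·C(1,1) = 10·36·1 = 360
Total favorable: 5400
Total paths: 4^10 = 1048576
P = 5400/1048576 = 675/131072

Answer: 675/131072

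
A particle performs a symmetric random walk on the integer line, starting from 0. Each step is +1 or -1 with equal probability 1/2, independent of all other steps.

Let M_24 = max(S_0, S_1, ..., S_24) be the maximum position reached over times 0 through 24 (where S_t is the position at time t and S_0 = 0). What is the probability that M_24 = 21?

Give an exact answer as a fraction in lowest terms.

Answer: 3/2097152

Derivation:
Let M_24 = max(S_0,...,S_24). Use the reflection principle: for j ≥ 1, #{paths with M_24 ≥ j} = #{S_24 ≥ j} + #{S_24 ≥ j+1}.
By reflection, #{M_24 ≥ 21} = #{S_24 ≥ 21} + #{S_24 ≥ 22} = 25 + 25 = 50.
#{M_24 ≥ 22} = #{S_24 ≥ 22} + #{S_24 ≥ 23} = 25 + 1 = 26.
#{M_24 = 21} = 50 - 26 = 24.
P(M_24 = 21) = 24/16777216 = 3/2097152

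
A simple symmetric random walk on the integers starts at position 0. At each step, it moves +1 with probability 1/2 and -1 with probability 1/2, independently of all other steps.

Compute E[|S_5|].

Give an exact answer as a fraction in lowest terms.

Answer: 15/8

Derivation:
S_5 takes values m ≡ 1 (mod 2) with |m| ≤ 5; P(S_5=m) = C(5,(5+m)/2)/2^5.
Total paths: 2^5 = 32
Distribution: P(S=-5)=1/32, P(S=-3)=5/32, P(S=-1)=10/32, P(S=1)=10/32, P(S=3)=5/32, P(S=5)=1/32
E[|S_5|] = Σ_m |m|·P(S_5=m) = 60/32 = 15/8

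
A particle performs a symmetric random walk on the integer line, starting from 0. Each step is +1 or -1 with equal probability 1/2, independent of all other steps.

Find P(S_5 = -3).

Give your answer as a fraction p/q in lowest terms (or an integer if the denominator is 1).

Answer: 5/32

Derivation:
To reach position -3 after 5 steps: need 1 step of +1 and 4 of -1.
Favorable paths: C(5,1) = 5
Total paths: 2^5 = 32
P = 5/32 = 5/32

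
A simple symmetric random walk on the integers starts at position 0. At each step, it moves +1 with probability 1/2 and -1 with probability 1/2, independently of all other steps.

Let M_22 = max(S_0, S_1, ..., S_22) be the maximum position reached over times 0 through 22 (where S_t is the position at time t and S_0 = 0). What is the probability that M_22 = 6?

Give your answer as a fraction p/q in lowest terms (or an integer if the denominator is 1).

Answer: 159885/2097152

Derivation:
Let M_22 = max(S_0,...,S_22). Use the reflection principle: for j ≥ 1, #{paths with M_22 ≥ j} = #{S_22 ≥ j} + #{S_22 ≥ j+1}.
By reflection, #{M_22 ≥ 6} = #{S_22 ≥ 6} + #{S_22 ≥ 7} = 600370 + 280600 = 880970.
#{M_22 ≥ 7} = #{S_22 ≥ 7} + #{S_22 ≥ 8} = 280600 + 280600 = 561200.
#{M_22 = 6} = 880970 - 561200 = 319770.
P(M_22 = 6) = 319770/4194304 = 159885/2097152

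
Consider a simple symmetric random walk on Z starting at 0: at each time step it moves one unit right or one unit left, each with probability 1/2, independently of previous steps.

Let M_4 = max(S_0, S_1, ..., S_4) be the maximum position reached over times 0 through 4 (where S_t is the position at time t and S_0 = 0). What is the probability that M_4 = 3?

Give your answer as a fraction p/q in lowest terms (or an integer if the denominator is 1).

Let M_4 = max(S_0,...,S_4). Use the reflection principle: for j ≥ 1, #{paths with M_4 ≥ j} = #{S_4 ≥ j} + #{S_4 ≥ j+1}.
By reflection, #{M_4 ≥ 3} = #{S_4 ≥ 3} + #{S_4 ≥ 4} = 1 + 1 = 2.
#{M_4 ≥ 4} = #{S_4 ≥ 4} + #{S_4 ≥ 5} = 1 + 0 = 1.
#{M_4 = 3} = 2 - 1 = 1.
P(M_4 = 3) = 1/16 = 1/16

Answer: 1/16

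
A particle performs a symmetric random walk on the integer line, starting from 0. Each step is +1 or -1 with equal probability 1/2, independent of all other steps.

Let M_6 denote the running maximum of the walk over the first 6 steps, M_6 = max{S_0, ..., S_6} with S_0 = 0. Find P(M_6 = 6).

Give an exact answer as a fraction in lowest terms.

Answer: 1/64

Derivation:
Let M_6 = max(S_0,...,S_6). Use the reflection principle: for j ≥ 1, #{paths with M_6 ≥ j} = #{S_6 ≥ j} + #{S_6 ≥ j+1}.
By reflection, #{M_6 ≥ 6} = #{S_6 ≥ 6} + #{S_6 ≥ 7} = 1 + 0 = 1.
#{M_6 ≥ 7} = #{S_6 ≥ 7} + #{S_6 ≥ 8} = 0 + 0 = 0.
#{M_6 = 6} = 1 - 0 = 1.
P(M_6 = 6) = 1/64 = 1/64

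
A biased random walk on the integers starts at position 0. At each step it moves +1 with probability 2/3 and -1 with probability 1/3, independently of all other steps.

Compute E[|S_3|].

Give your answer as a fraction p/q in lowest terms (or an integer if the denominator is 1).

Answer: 5/3

Derivation:
S_3 takes values m ≡ 1 (mod 2) with |m| ≤ 3; P(S_3=m) = C(3,(3+m)/2) · (2/3)^((3+m)/2) · (1/3)^((3-m)/2).
Distribution: P(S=-3)=1/27, P(S=-1)=2/9, P(S=1)=4/9, P(S=3)=8/27
E[|S_3|] = Σ_m |m|·P(S_3=m) = 5/3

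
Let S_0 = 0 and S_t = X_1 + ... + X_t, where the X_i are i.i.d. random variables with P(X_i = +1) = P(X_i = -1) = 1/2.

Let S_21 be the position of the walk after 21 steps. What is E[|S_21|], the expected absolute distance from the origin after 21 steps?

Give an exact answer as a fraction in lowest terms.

Answer: 969969/262144

Derivation:
S_21 takes values m ≡ 1 (mod 2) with |m| ≤ 21; P(S_21=m) = C(21,(21+m)/2)/2^21.
Total paths: 2^21 = 2097152
Distribution: P(S=-21)=1/2097152, P(S=-19)=21/2097152, P(S=-17)=210/2097152, P(S=-15)=1330/2097152, P(S=-13)=5985/2097152, P(S=-11)=20349/2097152, P(S=-9)=54264/2097152, P(S=-7)=116280/2097152, P(S=-5)=203490/2097152, P(S=-3)=293930/2097152, P(S=-1)=352716/2097152, P(S=1)=352716/2097152, P(S=3)=293930/2097152, P(S=5)=203490/2097152, P(S=7)=116280/2097152, P(S=9)=54264/2097152, P(S=11)=20349/2097152, P(S=13)=5985/2097152, P(S=15)=1330/2097152, P(S=17)=210/2097152, P(S=19)=21/2097152, P(S=21)=1/2097152
E[|S_21|] = Σ_m |m|·P(S_21=m) = 7759752/2097152 = 969969/262144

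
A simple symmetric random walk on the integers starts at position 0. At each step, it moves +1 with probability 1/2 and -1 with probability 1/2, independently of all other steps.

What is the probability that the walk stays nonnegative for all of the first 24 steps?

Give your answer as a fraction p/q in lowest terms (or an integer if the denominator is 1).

Answer: 676039/4194304

Derivation:
Let f(t,s) = #length-t paths at position s with S_1..S_t all ≥ 0.
f(t,s) = f(t-1,s-1) + f(t-1,s+1) for s ≥ 0; f(t,s) = 0 for s < 0.
t=0: f(0,0)=1
t=1: f(1,1)=1
t=2: f(2,0)=1 f(2,2)=1
t=3: f(3,1)=2 f(3,3)=1
t=4: f(4,0)=2 f(4,2)=3 f(4,4)=1
t=5: f(5,1)=5 f(5,3)=4 f(5,5)=1
t=6: f(6,0)=5 f(6,2)=9 f(6,4)=5 f(6,6)=1
t=7: f(7,1)=14 f(7,3)=14 f(7,5)=6 f(7,7)=1
t=8: f(8,0)=14 f(8,2)=28 f(8,4)=20 f(8,6)=7 f(8,8)=1
t=9: f(9,1)=42 f(9,3)=48 f(9,5)=27 f(9,7)=8 f(9,9)=1
t=10: f(10,0)=42 f(10,2)=90 f(10,4)=75 f(10,6)=35 f(10,8)=9 f(10,10)=1
t=11: f(11,1)=132 f(11,3)=165 f(11,5)=110 f(11,7)=44 f(11,9)=10 f(11,11)=1
t=12: f(12,0)=132 f(12,2)=297 f(12,4)=275 f(12,6)=154 f(12,8)=54 f(12,10)=11 f(12,12)=1
t=13: f(13,1)=429 f(13,3)=572 f(13,5)=429 f(13,7)=208 f(13,9)=65 f(13,11)=12 f(13,13)=1
t=14: f(14,0)=429 f(14,2)=1001 f(14,4)=1001 f(14,6)=637 f(14,8)=273 f(14,10)=77 f(14,12)=13 f(14,14)=1
t=15: f(15,1)=1430 f(15,3)=2002 f(15,5)=1638 f(15,7)=910 f(15,9)=350 f(15,11)=90 f(15,13)=14 f(15,15)=1
t=16: f(16,0)=1430 f(16,2)=3432 f(16,4)=3640 f(16,6)=2548 f(16,8)=1260 f(16,10)=440 f(16,12)=104 f(16,14)=15 f(16,16)=1
t=17: f(17,1)=4862 f(17,3)=7072 f(17,5)=6188 f(17,7)=3808 f(17,9)=1700 f(17,11)=544 f(17,13)=119 f(17,15)=16 f(17,17)=1
t=18: f(18,0)=4862 f(18,2)=11934 f(18,4)=13260 f(18,6)=9996 f(18,8)=5508 f(18,10)=2244 f(18,12)=663 f(18,14)=135 f(18,16)=17 f(18,18)=1
t=19: f(19,1)=16796 f(19,3)=25194 f(19,5)=23256 f(19,7)=15504 f(19,9)=7752 f(19,11)=2907 f(19,13)=798 f(19,15)=152 f(19,17)=18 f(19,19)=1
t=20: f(20,0)=16796 f(20,2)=41990 f(20,4)=48450 f(20,6)=38760 f(20,8)=23256 f(20,10)=10659 f(20,12)=3705 f(20,14)=950 f(20,16)=170 f(20,18)=19 f(20,20)=1
t=21: f(21,1)=58786 f(21,3)=90440 f(21,5)=87210 f(21,7)=62016 f(21,9)=33915 f(21,11)=14364 f(21,13)=4655 f(21,15)=1120 f(21,17)=189 f(21,19)=20 f(21,21)=1
t=22: f(22,0)=58786 f(22,2)=149226 f(22,4)=177650 f(22,6)=149226 f(22,8)=95931 f(22,10)=48279 f(22,12)=19019 f(22,14)=5775 f(22,16)=1309 f(22,18)=209 f(22,20)=21 f(22,22)=1
t=23: f(23,1)=208012 f(23,3)=326876 f(23,5)=326876 f(23,7)=245157 f(23,9)=144210 f(23,11)=67298 f(23,13)=24794 f(23,15)=7084 f(23,17)=1518 f(23,19)=230 f(23,21)=22 f(23,23)=1
t=24: f(24,0)=208012 f(24,2)=534888 f(24,4)=653752 f(24,6)=572033 f(24,8)=389367 f(24,10)=211508 f(24,12)=92092 f(24,14)=31878 f(24,16)=8602 f(24,18)=1748 f(24,20)=252 f(24,22)=23 f(24,24)=1
Σ_s f(24,s) = 2704156
P = 2704156/16777216 = 676039/4194304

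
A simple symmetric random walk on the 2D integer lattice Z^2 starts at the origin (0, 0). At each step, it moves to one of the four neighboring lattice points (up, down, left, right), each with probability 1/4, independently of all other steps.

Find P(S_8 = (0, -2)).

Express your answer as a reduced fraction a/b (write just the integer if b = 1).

Let h be the number of horizontal steps (so 8-h are vertical). To end at (0,-2) need (h+0)/2 right-steps and ((8-h)-2)/2 up-steps.
Sum over h with 0 ≤ h ≤ 6, h ≡ 0 (mod 2), 8-h ≡ 0 (mod 2):
h=0: C(8,0)·C(0,0)·C(8,3) = 1·1·56 = 56
h=2: C(8,2)·C(2,1)·C(6,2) = 28·2·15 = 840
h=4: C(8,4)·C(4,2)·C(4,1) = 70·6·4 = 1680
h=6: C(8,6)·C(6,3)·C(2,0) = 28·20·1 = 560
Total favorable: 3136
Total paths: 4^8 = 65536
P = 3136/65536 = 49/1024

Answer: 49/1024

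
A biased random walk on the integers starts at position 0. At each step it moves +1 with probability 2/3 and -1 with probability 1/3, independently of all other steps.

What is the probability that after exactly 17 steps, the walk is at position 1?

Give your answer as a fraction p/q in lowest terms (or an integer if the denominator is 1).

To reach position 1 after 17 steps: need 9 steps of +1 and 8 steps of -1.
Number of such sequences: C(17,9) = 24310
Each has probability (2/3)^9 · (1/3)^8 = 512/129140163
P = 24310 · 512/129140163 = 12446720/129140163

Answer: 12446720/129140163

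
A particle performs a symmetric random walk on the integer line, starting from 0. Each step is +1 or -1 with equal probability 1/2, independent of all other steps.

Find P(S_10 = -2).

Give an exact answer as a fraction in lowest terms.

Answer: 105/512

Derivation:
To reach position -2 after 10 steps: need 4 steps of +1 and 6 of -1.
Favorable paths: C(10,4) = 210
Total paths: 2^10 = 1024
P = 210/1024 = 105/512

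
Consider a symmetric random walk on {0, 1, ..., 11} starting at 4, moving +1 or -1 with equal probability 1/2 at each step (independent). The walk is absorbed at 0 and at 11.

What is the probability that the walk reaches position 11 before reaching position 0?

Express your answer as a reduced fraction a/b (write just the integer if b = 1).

Answer: 4/11

Derivation:
Symmetric walk (p = 1/2): the harmonic-function argument gives P(hit 11 before 0 | start at 4) = a/N.
P = 4/11 = 4/11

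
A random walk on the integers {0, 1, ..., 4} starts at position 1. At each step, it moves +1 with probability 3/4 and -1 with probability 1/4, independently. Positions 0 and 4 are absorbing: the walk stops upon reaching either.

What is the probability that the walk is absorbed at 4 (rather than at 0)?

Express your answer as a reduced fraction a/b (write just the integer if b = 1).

Biased walk: p = 3/4, q = 1/4, r = q/p = 1/3
Gambler's ruin: P(hit 4 before 0 | start at 1) = (1 - r^a)/(1 - r^N)
r^1 = 1/3; r^4 = 1/81
P = (1 - 1/3) / (1 - 1/81) = 2/3 / 80/81 = 27/40

Answer: 27/40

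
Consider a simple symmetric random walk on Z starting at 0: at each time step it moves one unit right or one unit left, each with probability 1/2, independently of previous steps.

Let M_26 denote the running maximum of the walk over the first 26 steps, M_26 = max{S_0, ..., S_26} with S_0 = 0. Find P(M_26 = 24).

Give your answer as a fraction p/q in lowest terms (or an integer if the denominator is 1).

Let M_26 = max(S_0,...,S_26). Use the reflection principle: for j ≥ 1, #{paths with M_26 ≥ j} = #{S_26 ≥ j} + #{S_26 ≥ j+1}.
By reflection, #{M_26 ≥ 24} = #{S_26 ≥ 24} + #{S_26 ≥ 25} = 27 + 1 = 28.
#{M_26 ≥ 25} = #{S_26 ≥ 25} + #{S_26 ≥ 26} = 1 + 1 = 2.
#{M_26 = 24} = 28 - 2 = 26.
P(M_26 = 24) = 26/67108864 = 13/33554432

Answer: 13/33554432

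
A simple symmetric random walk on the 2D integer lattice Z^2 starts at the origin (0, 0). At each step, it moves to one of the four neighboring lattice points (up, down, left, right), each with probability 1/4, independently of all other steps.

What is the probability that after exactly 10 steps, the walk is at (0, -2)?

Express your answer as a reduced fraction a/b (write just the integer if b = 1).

Answer: 11025/262144

Derivation:
Let h be the number of horizontal steps (so 10-h are vertical). To end at (0,-2) need (h+0)/2 right-steps and ((10-h)-2)/2 up-steps.
Sum over h with 0 ≤ h ≤ 8, h ≡ 0 (mod 2), 10-h ≡ 0 (mod 2):
h=0: C(10,0)·C(0,0)·C(10,4) = 1·1·210 = 210
h=2: C(10,2)·C(2,1)·C(8,3) = 45·2·56 = 5040
h=4: C(10,4)·C(4,2)·C(6,2) = 210·6·15 = 18900
h=6: C(10,6)·C(6,3)·C(4,1) = 210·20·4 = 16800
h=8: C(10,8)·C(8,4)·C(2,0) = 45·70·1 = 3150
Total favorable: 44100
Total paths: 4^10 = 1048576
P = 44100/1048576 = 11025/262144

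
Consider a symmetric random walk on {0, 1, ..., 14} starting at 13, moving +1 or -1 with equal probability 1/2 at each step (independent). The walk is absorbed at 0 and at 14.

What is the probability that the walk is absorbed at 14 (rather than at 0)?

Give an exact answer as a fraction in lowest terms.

Symmetric walk (p = 1/2): the harmonic-function argument gives P(hit 14 before 0 | start at 13) = a/N.
P = 13/14 = 13/14

Answer: 13/14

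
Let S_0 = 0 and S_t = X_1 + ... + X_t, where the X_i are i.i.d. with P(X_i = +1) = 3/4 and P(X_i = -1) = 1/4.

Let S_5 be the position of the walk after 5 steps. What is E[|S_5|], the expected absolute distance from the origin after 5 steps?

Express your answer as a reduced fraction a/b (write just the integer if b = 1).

Answer: 355/128

Derivation:
S_5 takes values m ≡ 1 (mod 2) with |m| ≤ 5; P(S_5=m) = C(5,(5+m)/2) · (3/4)^((5+m)/2) · (1/4)^((5-m)/2).
Distribution: P(S=-5)=1/1024, P(S=-3)=15/1024, P(S=-1)=45/512, P(S=1)=135/512, P(S=3)=405/1024, P(S=5)=243/1024
E[|S_5|] = Σ_m |m|·P(S_5=m) = 355/128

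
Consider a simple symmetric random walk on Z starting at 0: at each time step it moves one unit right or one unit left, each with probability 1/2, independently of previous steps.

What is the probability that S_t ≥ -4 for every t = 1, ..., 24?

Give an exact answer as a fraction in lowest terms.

Let f(t,s) = #length-t paths at position s with S_1..S_t all ≥ -4.
f(t,s) = f(t-1,s-1) + f(t-1,s+1) for s ≥ -4; f(t,s) = 0 for s < -4.
t=0: f(0,0)=1
t=1: f(1,-1)=1 f(1,1)=1
t=2: f(2,-2)=1 f(2,0)=2 f(2,2)=1
t=3: f(3,-3)=1 f(3,-1)=3 f(3,1)=3 f(3,3)=1
t=4: f(4,-4)=1 f(4,-2)=4 f(4,0)=6 f(4,2)=4 f(4,4)=1
t=5: f(5,-3)=5 f(5,-1)=10 f(5,1)=10 f(5,3)=5 f(5,5)=1
t=6: f(6,-4)=5 f(6,-2)=15 f(6,0)=20 f(6,2)=15 f(6,4)=6 f(6,6)=1
t=7: f(7,-3)=20 f(7,-1)=35 f(7,1)=35 f(7,3)=21 f(7,5)=7 f(7,7)=1
t=8: f(8,-4)=20 f(8,-2)=55 f(8,0)=70 f(8,2)=56 f(8,4)=28 f(8,6)=8 f(8,8)=1
t=9: f(9,-3)=75 f(9,-1)=125 f(9,1)=126 f(9,3)=84 f(9,5)=36 f(9,7)=9 f(9,9)=1
t=10: f(10,-4)=75 f(10,-2)=200 f(10,0)=251 f(10,2)=210 f(10,4)=120 f(10,6)=45 f(10,8)=10 f(10,10)=1
t=11: f(11,-3)=275 f(11,-1)=451 f(11,1)=461 f(11,3)=330 f(11,5)=165 f(11,7)=55 f(11,9)=11 f(11,11)=1
t=12: f(12,-4)=275 f(12,-2)=726 f(12,0)=912 f(12,2)=791 f(12,4)=495 f(12,6)=220 f(12,8)=66 f(12,10)=12 f(12,12)=1
t=13: f(13,-3)=1001 f(13,-1)=1638 f(13,1)=1703 f(13,3)=1286 f(13,5)=715 f(13,7)=286 f(13,9)=78 f(13,11)=13 f(13,13)=1
t=14: f(14,-4)=1001 f(14,-2)=2639 f(14,0)=3341 f(14,2)=2989 f(14,4)=2001 f(14,6)=1001 f(14,8)=364 f(14,10)=91 f(14,12)=14 f(14,14)=1
t=15: f(15,-3)=3640 f(15,-1)=5980 f(15,1)=6330 f(15,3)=4990 f(15,5)=3002 f(15,7)=1365 f(15,9)=455 f(15,11)=105 f(15,13)=15 f(15,15)=1
t=16: f(16,-4)=3640 f(16,-2)=9620 f(16,0)=12310 f(16,2)=11320 f(16,4)=7992 f(16,6)=4367 f(16,8)=1820 f(16,10)=560 f(16,12)=120 f(16,14)=16 f(16,16)=1
t=17: f(17,-3)=13260 f(17,-1)=21930 f(17,1)=23630 f(17,3)=19312 f(17,5)=12359 f(17,7)=6187 f(17,9)=2380 f(17,11)=680 f(17,13)=136 f(17,15)=17 f(17,17)=1
t=18: f(18,-4)=13260 f(18,-2)=35190 f(18,0)=45560 f(18,2)=42942 f(18,4)=31671 f(18,6)=18546 f(18,8)=8567 f(18,10)=3060 f(18,12)=816 f(18,14)=153 f(18,16)=18 f(18,18)=1
t=19: f(19,-3)=48450 f(19,-1)=80750 f(19,1)=88502 f(19,3)=74613 f(19,5)=50217 f(19,7)=27113 f(19,9)=11627 f(19,11)=3876 f(19,13)=969 f(19,15)=171 f(19,17)=19 f(19,19)=1
t=20: f(20,-4)=48450 f(20,-2)=129200 f(20,0)=169252 f(20,2)=163115 f(20,4)=124830 f(20,6)=77330 f(20,8)=38740 f(20,10)=15503 f(20,12)=4845 f(20,14)=1140 f(20,16)=190 f(20,18)=20 f(20,20)=1
t=21: f(21,-3)=177650 f(21,-1)=298452 f(21,1)=332367 f(21,3)=287945 f(21,5)=202160 f(21,7)=116070 f(21,9)=54243 f(21,11)=20348 f(21,13)=5985 f(21,15)=1330 f(21,17)=210 f(21,19)=21 f(21,21)=1
t=22: f(22,-4)=177650 f(22,-2)=476102 f(22,0)=630819 f(22,2)=620312 f(22,4)=490105 f(22,6)=318230 f(22,8)=170313 f(22,10)=74591 f(22,12)=26333 f(22,14)=7315 f(22,16)=1540 f(22,18)=231 f(22,20)=22 f(22,22)=1
t=23: f(23,-3)=653752 f(23,-1)=1106921 f(23,1)=1251131 f(23,3)=1110417 f(23,5)=808335 f(23,7)=488543 f(23,9)=244904 f(23,11)=100924 f(23,13)=33648 f(23,15)=8855 f(23,17)=1771 f(23,19)=253 f(23,21)=23 f(23,23)=1
t=24: f(24,-4)=653752 f(24,-2)=1760673 f(24,0)=2358052 f(24,2)=2361548 f(24,4)=1918752 f(24,6)=1296878 f(24,8)=733447 f(24,10)=345828 f(24,12)=134572 f(24,14)=42503 f(24,16)=10626 f(24,18)=2024 f(24,20)=276 f(24,22)=24 f(24,24)=1
Σ_s f(24,s) = 11618956
P = 11618956/16777216 = 2904739/4194304

Answer: 2904739/4194304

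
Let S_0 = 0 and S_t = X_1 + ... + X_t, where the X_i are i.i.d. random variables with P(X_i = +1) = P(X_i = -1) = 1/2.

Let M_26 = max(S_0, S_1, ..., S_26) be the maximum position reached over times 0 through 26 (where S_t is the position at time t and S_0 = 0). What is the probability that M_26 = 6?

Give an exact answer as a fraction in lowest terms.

Answer: 5311735/67108864

Derivation:
Let M_26 = max(S_0,...,S_26). Use the reflection principle: for j ≥ 1, #{paths with M_26 ≥ j} = #{S_26 ≥ j} + #{S_26 ≥ j+1}.
By reflection, #{M_26 ≥ 6} = #{S_26 ≥ 6} + #{S_26 ≥ 7} = 10970272 + 5658537 = 16628809.
#{M_26 ≥ 7} = #{S_26 ≥ 7} + #{S_26 ≥ 8} = 5658537 + 5658537 = 11317074.
#{M_26 = 6} = 16628809 - 11317074 = 5311735.
P(M_26 = 6) = 5311735/67108864 = 5311735/67108864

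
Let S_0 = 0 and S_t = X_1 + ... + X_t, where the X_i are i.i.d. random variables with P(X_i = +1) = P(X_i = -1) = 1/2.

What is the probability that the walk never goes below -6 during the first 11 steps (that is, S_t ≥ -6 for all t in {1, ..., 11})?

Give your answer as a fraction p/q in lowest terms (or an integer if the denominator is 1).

Answer: 1969/2048

Derivation:
Let f(t,s) = #length-t paths at position s with S_1..S_t all ≥ -6.
f(t,s) = f(t-1,s-1) + f(t-1,s+1) for s ≥ -6; f(t,s) = 0 for s < -6.
t=0: f(0,0)=1
t=1: f(1,-1)=1 f(1,1)=1
t=2: f(2,-2)=1 f(2,0)=2 f(2,2)=1
t=3: f(3,-3)=1 f(3,-1)=3 f(3,1)=3 f(3,3)=1
t=4: f(4,-4)=1 f(4,-2)=4 f(4,0)=6 f(4,2)=4 f(4,4)=1
t=5: f(5,-5)=1 f(5,-3)=5 f(5,-1)=10 f(5,1)=10 f(5,3)=5 f(5,5)=1
t=6: f(6,-6)=1 f(6,-4)=6 f(6,-2)=15 f(6,0)=20 f(6,2)=15 f(6,4)=6 f(6,6)=1
t=7: f(7,-5)=7 f(7,-3)=21 f(7,-1)=35 f(7,1)=35 f(7,3)=21 f(7,5)=7 f(7,7)=1
t=8: f(8,-6)=7 f(8,-4)=28 f(8,-2)=56 f(8,0)=70 f(8,2)=56 f(8,4)=28 f(8,6)=8 f(8,8)=1
t=9: f(9,-5)=35 f(9,-3)=84 f(9,-1)=126 f(9,1)=126 f(9,3)=84 f(9,5)=36 f(9,7)=9 f(9,9)=1
t=10: f(10,-6)=35 f(10,-4)=119 f(10,-2)=210 f(10,0)=252 f(10,2)=210 f(10,4)=120 f(10,6)=45 f(10,8)=10 f(10,10)=1
t=11: f(11,-5)=154 f(11,-3)=329 f(11,-1)=462 f(11,1)=462 f(11,3)=330 f(11,5)=165 f(11,7)=55 f(11,9)=11 f(11,11)=1
Σ_s f(11,s) = 1969
P = 1969/2048 = 1969/2048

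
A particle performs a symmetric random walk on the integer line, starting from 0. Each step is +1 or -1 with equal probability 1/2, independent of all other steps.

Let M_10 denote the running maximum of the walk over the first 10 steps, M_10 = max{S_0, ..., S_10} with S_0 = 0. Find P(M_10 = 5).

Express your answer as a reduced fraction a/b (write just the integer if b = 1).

Let M_10 = max(S_0,...,S_10). Use the reflection principle: for j ≥ 1, #{paths with M_10 ≥ j} = #{S_10 ≥ j} + #{S_10 ≥ j+1}.
By reflection, #{M_10 ≥ 5} = #{S_10 ≥ 5} + #{S_10 ≥ 6} = 56 + 56 = 112.
#{M_10 ≥ 6} = #{S_10 ≥ 6} + #{S_10 ≥ 7} = 56 + 11 = 67.
#{M_10 = 5} = 112 - 67 = 45.
P(M_10 = 5) = 45/1024 = 45/1024

Answer: 45/1024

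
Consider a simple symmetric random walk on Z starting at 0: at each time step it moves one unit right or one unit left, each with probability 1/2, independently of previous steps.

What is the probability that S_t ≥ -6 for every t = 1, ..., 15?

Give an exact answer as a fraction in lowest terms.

Answer: 30251/32768

Derivation:
Let f(t,s) = #length-t paths at position s with S_1..S_t all ≥ -6.
f(t,s) = f(t-1,s-1) + f(t-1,s+1) for s ≥ -6; f(t,s) = 0 for s < -6.
t=0: f(0,0)=1
t=1: f(1,-1)=1 f(1,1)=1
t=2: f(2,-2)=1 f(2,0)=2 f(2,2)=1
t=3: f(3,-3)=1 f(3,-1)=3 f(3,1)=3 f(3,3)=1
t=4: f(4,-4)=1 f(4,-2)=4 f(4,0)=6 f(4,2)=4 f(4,4)=1
t=5: f(5,-5)=1 f(5,-3)=5 f(5,-1)=10 f(5,1)=10 f(5,3)=5 f(5,5)=1
t=6: f(6,-6)=1 f(6,-4)=6 f(6,-2)=15 f(6,0)=20 f(6,2)=15 f(6,4)=6 f(6,6)=1
t=7: f(7,-5)=7 f(7,-3)=21 f(7,-1)=35 f(7,1)=35 f(7,3)=21 f(7,5)=7 f(7,7)=1
t=8: f(8,-6)=7 f(8,-4)=28 f(8,-2)=56 f(8,0)=70 f(8,2)=56 f(8,4)=28 f(8,6)=8 f(8,8)=1
t=9: f(9,-5)=35 f(9,-3)=84 f(9,-1)=126 f(9,1)=126 f(9,3)=84 f(9,5)=36 f(9,7)=9 f(9,9)=1
t=10: f(10,-6)=35 f(10,-4)=119 f(10,-2)=210 f(10,0)=252 f(10,2)=210 f(10,4)=120 f(10,6)=45 f(10,8)=10 f(10,10)=1
t=11: f(11,-5)=154 f(11,-3)=329 f(11,-1)=462 f(11,1)=462 f(11,3)=330 f(11,5)=165 f(11,7)=55 f(11,9)=11 f(11,11)=1
t=12: f(12,-6)=154 f(12,-4)=483 f(12,-2)=791 f(12,0)=924 f(12,2)=792 f(12,4)=495 f(12,6)=220 f(12,8)=66 f(12,10)=12 f(12,12)=1
t=13: f(13,-5)=637 f(13,-3)=1274 f(13,-1)=1715 f(13,1)=1716 f(13,3)=1287 f(13,5)=715 f(13,7)=286 f(13,9)=78 f(13,11)=13 f(13,13)=1
t=14: f(14,-6)=637 f(14,-4)=1911 f(14,-2)=2989 f(14,0)=3431 f(14,2)=3003 f(14,4)=2002 f(14,6)=1001 f(14,8)=364 f(14,10)=91 f(14,12)=14 f(14,14)=1
t=15: f(15,-5)=2548 f(15,-3)=4900 f(15,-1)=6420 f(15,1)=6434 f(15,3)=5005 f(15,5)=3003 f(15,7)=1365 f(15,9)=455 f(15,11)=105 f(15,13)=15 f(15,15)=1
Σ_s f(15,s) = 30251
P = 30251/32768 = 30251/32768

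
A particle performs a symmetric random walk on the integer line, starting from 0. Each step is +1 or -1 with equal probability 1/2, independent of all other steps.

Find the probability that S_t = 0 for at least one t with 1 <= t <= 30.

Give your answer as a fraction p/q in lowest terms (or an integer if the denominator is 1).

Count via complement. Let g(t,s) = #length-t paths at position s with S_1..S_t all ≠ 0.
g(t,s) = g(t-1,s-1) + g(t-1,s+1) for s ≠ 0; g(t,0) = 0.
t=0: g(0,0)=1
t=1: g(1,-1)=1 g(1,1)=1
t=2: g(2,-2)=1 g(2,2)=1
t=3: g(3,-3)=1 g(3,-1)=1 g(3,1)=1 g(3,3)=1
t=4: g(4,-4)=1 g(4,-2)=2 g(4,2)=2 g(4,4)=1
t=5: g(5,-5)=1 g(5,-3)=3 g(5,-1)=2 g(5,1)=2 g(5,3)=3 g(5,5)=1
t=6: g(6,-6)=1 g(6,-4)=4 g(6,-2)=5 g(6,2)=5 g(6,4)=4 g(6,6)=1
t=7: g(7,-7)=1 g(7,-5)=5 g(7,-3)=9 g(7,-1)=5 g(7,1)=5 g(7,3)=9 g(7,5)=5 g(7,7)=1
t=8: g(8,-8)=1 g(8,-6)=6 g(8,-4)=14 g(8,-2)=14 g(8,2)=14 g(8,4)=14 g(8,6)=6 g(8,8)=1
t=9: g(9,-9)=1 g(9,-7)=7 g(9,-5)=20 g(9,-3)=28 g(9,-1)=14 g(9,1)=14 g(9,3)=28 g(9,5)=20 g(9,7)=7 g(9,9)=1
t=10: g(10,-10)=1 g(10,-8)=8 g(10,-6)=27 g(10,-4)=48 g(10,-2)=42 g(10,2)=42 g(10,4)=48 g(10,6)=27 g(10,8)=8 g(10,10)=1
t=11: g(11,-11)=1 g(11,-9)=9 g(11,-7)=35 g(11,-5)=75 g(11,-3)=90 g(11,-1)=42 g(11,1)=42 g(11,3)=90 g(11,5)=75 g(11,7)=35 g(11,9)=9 g(11,11)=1
t=12: g(12,-12)=1 g(12,-10)=10 g(12,-8)=44 g(12,-6)=110 g(12,-4)=165 g(12,-2)=132 g(12,2)=132 g(12,4)=165 g(12,6)=110 g(12,8)=44 g(12,10)=10 g(12,12)=1
t=13: g(13,-13)=1 g(13,-11)=11 g(13,-9)=54 g(13,-7)=154 g(13,-5)=275 g(13,-3)=297 g(13,-1)=132 g(13,1)=132 g(13,3)=297 g(13,5)=275 g(13,7)=154 g(13,9)=54 g(13,11)=11 g(13,13)=1
t=14: g(14,-14)=1 g(14,-12)=12 g(14,-10)=65 g(14,-8)=208 g(14,-6)=429 g(14,-4)=572 g(14,-2)=429 g(14,2)=429 g(14,4)=572 g(14,6)=429 g(14,8)=208 g(14,10)=65 g(14,12)=12 g(14,14)=1
t=15: g(15,-15)=1 g(15,-13)=13 g(15,-11)=77 g(15,-9)=273 g(15,-7)=637 g(15,-5)=1001 g(15,-3)=1001 g(15,-1)=429 g(15,1)=429 g(15,3)=1001 g(15,5)=1001 g(15,7)=637 g(15,9)=273 g(15,11)=77 g(15,13)=13 g(15,15)=1
t=16: g(16,-16)=1 g(16,-14)=14 g(16,-12)=90 g(16,-10)=350 g(16,-8)=910 g(16,-6)=1638 g(16,-4)=2002 g(16,-2)=1430 g(16,2)=1430 g(16,4)=2002 g(16,6)=1638 g(16,8)=910 g(16,10)=350 g(16,12)=90 g(16,14)=14 g(16,16)=1
t=17: g(17,-17)=1 g(17,-15)=15 g(17,-13)=104 g(17,-11)=440 g(17,-9)=1260 g(17,-7)=2548 g(17,-5)=3640 g(17,-3)=3432 g(17,-1)=1430 g(17,1)=1430 g(17,3)=3432 g(17,5)=3640 g(17,7)=2548 g(17,9)=1260 g(17,11)=440 g(17,13)=104 g(17,15)=15 g(17,17)=1
t=18: g(18,-18)=1 g(18,-16)=16 g(18,-14)=119 g(18,-12)=544 g(18,-10)=1700 g(18,-8)=3808 g(18,-6)=6188 g(18,-4)=7072 g(18,-2)=4862 g(18,2)=4862 g(18,4)=7072 g(18,6)=6188 g(18,8)=3808 g(18,10)=1700 g(18,12)=544 g(18,14)=119 g(18,16)=16 g(18,18)=1
t=19: g(19,-19)=1 g(19,-17)=17 g(19,-15)=135 g(19,-13)=663 g(19,-11)=2244 g(19,-9)=5508 g(19,-7)=9996 g(19,-5)=13260 g(19,-3)=11934 g(19,-1)=4862 g(19,1)=4862 g(19,3)=11934 g(19,5)=13260 g(19,7)=9996 g(19,9)=5508 g(19,11)=2244 g(19,13)=663 g(19,15)=135 g(19,17)=17 g(19,19)=1
t=20: g(20,-20)=1 g(20,-18)=18 g(20,-16)=152 g(20,-14)=798 g(20,-12)=2907 g(20,-10)=7752 g(20,-8)=15504 g(20,-6)=23256 g(20,-4)=25194 g(20,-2)=16796 g(20,2)=16796 g(20,4)=25194 g(20,6)=23256 g(20,8)=15504 g(20,10)=7752 g(20,12)=2907 g(20,14)=798 g(20,16)=152 g(20,18)=18 g(20,20)=1
t=21: g(21,-21)=1 g(21,-19)=19 g(21,-17)=170 g(21,-15)=950 g(21,-13)=3705 g(21,-11)=10659 g(21,-9)=23256 g(21,-7)=38760 g(21,-5)=48450 g(21,-3)=41990 g(21,-1)=16796 g(21,1)=16796 g(21,3)=41990 g(21,5)=48450 g(21,7)=38760 g(21,9)=23256 g(21,11)=10659 g(21,13)=3705 g(21,15)=950 g(21,17)=170 g(21,19)=19 g(21,21)=1
t=22: g(22,-22)=1 g(22,-20)=20 g(22,-18)=189 g(22,-16)=1120 g(22,-14)=4655 g(22,-12)=14364 g(22,-10)=33915 g(22,-8)=62016 g(22,-6)=87210 g(22,-4)=90440 g(22,-2)=58786 g(22,2)=58786 g(22,4)=90440 g(22,6)=87210 g(22,8)=62016 g(22,10)=33915 g(22,12)=14364 g(22,14)=4655 g(22,16)=1120 g(22,18)=189 g(22,20)=20 g(22,22)=1
t=23: g(23,-23)=1 g(23,-21)=21 g(23,-19)=209 g(23,-17)=1309 g(23,-15)=5775 g(23,-13)=19019 g(23,-11)=48279 g(23,-9)=95931 g(23,-7)=149226 g(23,-5)=177650 g(23,-3)=149226 g(23,-1)=58786 g(23,1)=58786 g(23,3)=149226 g(23,5)=177650 g(23,7)=149226 g(23,9)=95931 g(23,11)=48279 g(23,13)=19019 g(23,15)=5775 g(23,17)=1309 g(23,19)=209 g(23,21)=21 g(23,23)=1
t=24: g(24,-24)=1 g(24,-22)=22 g(24,-20)=230 g(24,-18)=1518 g(24,-16)=7084 g(24,-14)=24794 g(24,-12)=67298 g(24,-10)=144210 g(24,-8)=245157 g(24,-6)=326876 g(24,-4)=326876 g(24,-2)=208012 g(24,2)=208012 g(24,4)=326876 g(24,6)=326876 g(24,8)=245157 g(24,10)=144210 g(24,12)=67298 g(24,14)=24794 g(24,16)=7084 g(24,18)=1518 g(24,20)=230 g(24,22)=22 g(24,24)=1
t=25: g(25,-25)=1 g(25,-23)=23 g(25,-21)=252 g(25,-19)=1748 g(25,-17)=8602 g(25,-15)=31878 g(25,-13)=92092 g(25,-11)=211508 g(25,-9)=389367 g(25,-7)=572033 g(25,-5)=653752 g(25,-3)=534888 g(25,-1)=208012 g(25,1)=208012 g(25,3)=534888 g(25,5)=653752 g(25,7)=572033 g(25,9)=389367 g(25,11)=211508 g(25,13)=92092 g(25,15)=31878 g(25,17)=8602 g(25,19)=1748 g(25,21)=252 g(25,23)=23 g(25,25)=1
t=26: g(26,-26)=1 g(26,-24)=24 g(26,-22)=275 g(26,-20)=2000 g(26,-18)=10350 g(26,-16)=40480 g(26,-14)=123970 g(26,-12)=303600 g(26,-10)=600875 g(26,-8)=961400 g(26,-6)=1225785 g(26,-4)=1188640 g(26,-2)=742900 g(26,2)=742900 g(26,4)=1188640 g(26,6)=1225785 g(26,8)=961400 g(26,10)=600875 g(26,12)=303600 g(26,14)=123970 g(26,16)=40480 g(26,18)=10350 g(26,20)=2000 g(26,22)=275 g(26,24)=24 g(26,26)=1
t=27: g(27,-27)=1 g(27,-25)=25 g(27,-23)=299 g(27,-21)=2275 g(27,-19)=12350 g(27,-17)=50830 g(27,-15)=164450 g(27,-13)=427570 g(27,-11)=904475 g(27,-9)=1562275 g(27,-7)=2187185 g(27,-5)=2414425 g(27,-3)=1931540 g(27,-1)=742900 g(27,1)=742900 g(27,3)=1931540 g(27,5)=2414425 g(27,7)=2187185 g(27,9)=1562275 g(27,11)=904475 g(27,13)=427570 g(27,15)=164450 g(27,17)=50830 g(27,19)=12350 g(27,21)=2275 g(27,23)=299 g(27,25)=25 g(27,27)=1
t=28: g(28,-28)=1 g(28,-26)=26 g(28,-24)=324 g(28,-22)=2574 g(28,-20)=14625 g(28,-18)=63180 g(28,-16)=215280 g(28,-14)=592020 g(28,-12)=1332045 g(28,-10)=2466750 g(28,-8)=3749460 g(28,-6)=4601610 g(28,-4)=4345965 g(28,-2)=2674440 g(28,2)=2674440 g(28,4)=4345965 g(28,6)=4601610 g(28,8)=3749460 g(28,10)=2466750 g(28,12)=1332045 g(28,14)=592020 g(28,16)=215280 g(28,18)=63180 g(28,20)=14625 g(28,22)=2574 g(28,24)=324 g(28,26)=26 g(28,28)=1
t=29: g(29,-29)=1 g(29,-27)=27 g(29,-25)=350 g(29,-23)=2898 g(29,-21)=17199 g(29,-19)=77805 g(29,-17)=278460 g(29,-15)=807300 g(29,-13)=1924065 g(29,-11)=3798795 g(29,-9)=6216210 g(29,-7)=8351070 g(29,-5)=8947575 g(29,-3)=7020405 g(29,-1)=2674440 g(29,1)=2674440 g(29,3)=7020405 g(29,5)=8947575 g(29,7)=8351070 g(29,9)=6216210 g(29,11)=3798795 g(29,13)=1924065 g(29,15)=807300 g(29,17)=278460 g(29,19)=77805 g(29,21)=17199 g(29,23)=2898 g(29,25)=350 g(29,27)=27 g(29,29)=1
t=30: g(30,-30)=1 g(30,-28)=28 g(30,-26)=377 g(30,-24)=3248 g(30,-22)=20097 g(30,-20)=95004 g(30,-18)=356265 g(30,-16)=1085760 g(30,-14)=2731365 g(30,-12)=5722860 g(30,-10)=10015005 g(30,-8)=14567280 g(30,-6)=17298645 g(30,-4)=15967980 g(30,-2)=9694845 g(30,2)=9694845 g(30,4)=15967980 g(30,6)=17298645 g(30,8)=14567280 g(30,10)=10015005 g(30,12)=5722860 g(30,14)=2731365 g(30,16)=1085760 g(30,18)=356265 g(30,20)=95004 g(30,22)=20097 g(30,24)=3248 g(30,26)=377 g(30,28)=28 g(30,30)=1
Paths never hitting 0: Σ_s g(30,s) = 155117520
Paths hitting 0: 2^30 - 155117520 = 918624304
P = 918624304/1073741824 = 57414019/67108864

Answer: 57414019/67108864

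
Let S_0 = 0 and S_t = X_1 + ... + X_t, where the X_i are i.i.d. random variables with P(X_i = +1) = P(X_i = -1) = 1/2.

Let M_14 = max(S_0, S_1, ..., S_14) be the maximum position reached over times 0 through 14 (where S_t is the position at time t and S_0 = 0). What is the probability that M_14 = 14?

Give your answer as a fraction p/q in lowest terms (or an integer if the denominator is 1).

Let M_14 = max(S_0,...,S_14). Use the reflection principle: for j ≥ 1, #{paths with M_14 ≥ j} = #{S_14 ≥ j} + #{S_14 ≥ j+1}.
By reflection, #{M_14 ≥ 14} = #{S_14 ≥ 14} + #{S_14 ≥ 15} = 1 + 0 = 1.
#{M_14 ≥ 15} = #{S_14 ≥ 15} + #{S_14 ≥ 16} = 0 + 0 = 0.
#{M_14 = 14} = 1 - 0 = 1.
P(M_14 = 14) = 1/16384 = 1/16384

Answer: 1/16384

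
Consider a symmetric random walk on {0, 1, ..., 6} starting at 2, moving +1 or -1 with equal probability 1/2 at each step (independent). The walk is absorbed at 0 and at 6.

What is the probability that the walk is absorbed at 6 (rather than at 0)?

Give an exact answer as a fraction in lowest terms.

Symmetric walk (p = 1/2): the harmonic-function argument gives P(hit 6 before 0 | start at 2) = a/N.
P = 2/6 = 1/3

Answer: 1/3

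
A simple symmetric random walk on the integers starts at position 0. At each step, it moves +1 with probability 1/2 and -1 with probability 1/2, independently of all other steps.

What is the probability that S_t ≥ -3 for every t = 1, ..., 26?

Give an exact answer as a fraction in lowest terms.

Let f(t,s) = #length-t paths at position s with S_1..S_t all ≥ -3.
f(t,s) = f(t-1,s-1) + f(t-1,s+1) for s ≥ -3; f(t,s) = 0 for s < -3.
t=0: f(0,0)=1
t=1: f(1,-1)=1 f(1,1)=1
t=2: f(2,-2)=1 f(2,0)=2 f(2,2)=1
t=3: f(3,-3)=1 f(3,-1)=3 f(3,1)=3 f(3,3)=1
t=4: f(4,-2)=4 f(4,0)=6 f(4,2)=4 f(4,4)=1
t=5: f(5,-3)=4 f(5,-1)=10 f(5,1)=10 f(5,3)=5 f(5,5)=1
t=6: f(6,-2)=14 f(6,0)=20 f(6,2)=15 f(6,4)=6 f(6,6)=1
t=7: f(7,-3)=14 f(7,-1)=34 f(7,1)=35 f(7,3)=21 f(7,5)=7 f(7,7)=1
t=8: f(8,-2)=48 f(8,0)=69 f(8,2)=56 f(8,4)=28 f(8,6)=8 f(8,8)=1
t=9: f(9,-3)=48 f(9,-1)=117 f(9,1)=125 f(9,3)=84 f(9,5)=36 f(9,7)=9 f(9,9)=1
t=10: f(10,-2)=165 f(10,0)=242 f(10,2)=209 f(10,4)=120 f(10,6)=45 f(10,8)=10 f(10,10)=1
t=11: f(11,-3)=165 f(11,-1)=407 f(11,1)=451 f(11,3)=329 f(11,5)=165 f(11,7)=55 f(11,9)=11 f(11,11)=1
t=12: f(12,-2)=572 f(12,0)=858 f(12,2)=780 f(12,4)=494 f(12,6)=220 f(12,8)=66 f(12,10)=12 f(12,12)=1
t=13: f(13,-3)=572 f(13,-1)=1430 f(13,1)=1638 f(13,3)=1274 f(13,5)=714 f(13,7)=286 f(13,9)=78 f(13,11)=13 f(13,13)=1
t=14: f(14,-2)=2002 f(14,0)=3068 f(14,2)=2912 f(14,4)=1988 f(14,6)=1000 f(14,8)=364 f(14,10)=91 f(14,12)=14 f(14,14)=1
t=15: f(15,-3)=2002 f(15,-1)=5070 f(15,1)=5980 f(15,3)=4900 f(15,5)=2988 f(15,7)=1364 f(15,9)=455 f(15,11)=105 f(15,13)=15 f(15,15)=1
t=16: f(16,-2)=7072 f(16,0)=11050 f(16,2)=10880 f(16,4)=7888 f(16,6)=4352 f(16,8)=1819 f(16,10)=560 f(16,12)=120 f(16,14)=16 f(16,16)=1
t=17: f(17,-3)=7072 f(17,-1)=18122 f(17,1)=21930 f(17,3)=18768 f(17,5)=12240 f(17,7)=6171 f(17,9)=2379 f(17,11)=680 f(17,13)=136 f(17,15)=17 f(17,17)=1
t=18: f(18,-2)=25194 f(18,0)=40052 f(18,2)=40698 f(18,4)=31008 f(18,6)=18411 f(18,8)=8550 f(18,10)=3059 f(18,12)=816 f(18,14)=153 f(18,16)=18 f(18,18)=1
t=19: f(19,-3)=25194 f(19,-1)=65246 f(19,1)=80750 f(19,3)=71706 f(19,5)=49419 f(19,7)=26961 f(19,9)=11609 f(19,11)=3875 f(19,13)=969 f(19,15)=171 f(19,17)=19 f(19,19)=1
t=20: f(20,-2)=90440 f(20,0)=145996 f(20,2)=152456 f(20,4)=121125 f(20,6)=76380 f(20,8)=38570 f(20,10)=15484 f(20,12)=4844 f(20,14)=1140 f(20,16)=190 f(20,18)=20 f(20,20)=1
t=21: f(21,-3)=90440 f(21,-1)=236436 f(21,1)=298452 f(21,3)=273581 f(21,5)=197505 f(21,7)=114950 f(21,9)=54054 f(21,11)=20328 f(21,13)=5984 f(21,15)=1330 f(21,17)=210 f(21,19)=21 f(21,21)=1
t=22: f(22,-2)=326876 f(22,0)=534888 f(22,2)=572033 f(22,4)=471086 f(22,6)=312455 f(22,8)=169004 f(22,10)=74382 f(22,12)=26312 f(22,14)=7314 f(22,16)=1540 f(22,18)=231 f(22,20)=22 f(22,22)=1
t=23: f(23,-3)=326876 f(23,-1)=861764 f(23,1)=1106921 f(23,3)=1043119 f(23,5)=783541 f(23,7)=481459 f(23,9)=243386 f(23,11)=100694 f(23,13)=33626 f(23,15)=8854 f(23,17)=1771 f(23,19)=253 f(23,21)=23 f(23,23)=1
t=24: f(24,-2)=1188640 f(24,0)=1968685 f(24,2)=2150040 f(24,4)=1826660 f(24,6)=1265000 f(24,8)=724845 f(24,10)=344080 f(24,12)=134320 f(24,14)=42480 f(24,16)=10625 f(24,18)=2024 f(24,20)=276 f(24,22)=24 f(24,24)=1
t=25: f(25,-3)=1188640 f(25,-1)=3157325 f(25,1)=4118725 f(25,3)=3976700 f(25,5)=3091660 f(25,7)=1989845 f(25,9)=1068925 f(25,11)=478400 f(25,13)=176800 f(25,15)=53105 f(25,17)=12649 f(25,19)=2300 f(25,21)=300 f(25,23)=25 f(25,25)=1
t=26: f(26,-2)=4345965 f(26,0)=7276050 f(26,2)=8095425 f(26,4)=7068360 f(26,6)=5081505 f(26,8)=3058770 f(26,10)=1547325 f(26,12)=655200 f(26,14)=229905 f(26,16)=65754 f(26,18)=14949 f(26,20)=2600 f(26,22)=325 f(26,24)=26 f(26,26)=1
Σ_s f(26,s) = 37442160
P = 37442160/67108864 = 2340135/4194304

Answer: 2340135/4194304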